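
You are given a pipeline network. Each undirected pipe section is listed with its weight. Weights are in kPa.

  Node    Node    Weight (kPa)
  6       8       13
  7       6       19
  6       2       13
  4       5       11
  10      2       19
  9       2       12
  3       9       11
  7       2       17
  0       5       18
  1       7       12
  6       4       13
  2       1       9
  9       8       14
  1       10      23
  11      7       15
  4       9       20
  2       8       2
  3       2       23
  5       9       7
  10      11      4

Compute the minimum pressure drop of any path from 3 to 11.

Enumerating some paths:
3–2–10–11: 23+19+4 = 46
3–2–7–11: 23+17+15 = 55
3–9–2–7–11: 11+12+17+15 = 55
3–9–8–2–10–11: 11+14+2+19+4 = 50
Cheapest is 3–2–10–11 at 46 kPa.

46 kPa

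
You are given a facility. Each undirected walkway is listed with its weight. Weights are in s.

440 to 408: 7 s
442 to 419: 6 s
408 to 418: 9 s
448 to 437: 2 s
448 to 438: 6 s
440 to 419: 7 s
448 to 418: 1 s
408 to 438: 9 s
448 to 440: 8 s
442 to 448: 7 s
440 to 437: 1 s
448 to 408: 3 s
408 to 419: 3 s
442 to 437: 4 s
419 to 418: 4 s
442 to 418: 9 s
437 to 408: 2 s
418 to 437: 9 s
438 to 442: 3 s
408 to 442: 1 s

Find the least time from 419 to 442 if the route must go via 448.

Best 419 to 448: 419 → 418 → 448 costing 5
Best 448 to 442: 448 → 408 → 442 costing 4
Total via 448: 5 + 4 = 9 s.

9 s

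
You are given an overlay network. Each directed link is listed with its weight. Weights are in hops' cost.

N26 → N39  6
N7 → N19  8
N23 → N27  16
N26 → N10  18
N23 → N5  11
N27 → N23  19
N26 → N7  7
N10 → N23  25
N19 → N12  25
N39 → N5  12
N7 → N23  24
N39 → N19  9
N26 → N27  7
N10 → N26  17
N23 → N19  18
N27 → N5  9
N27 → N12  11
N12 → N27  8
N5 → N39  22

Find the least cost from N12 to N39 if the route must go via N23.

60 hops' cost

Shortest N12→N23: N12 → N27 → N23 = 27
Best N23 to N39: N23 → N5 → N39 costing 33
Total via N23: 27 + 33 = 60 hops' cost.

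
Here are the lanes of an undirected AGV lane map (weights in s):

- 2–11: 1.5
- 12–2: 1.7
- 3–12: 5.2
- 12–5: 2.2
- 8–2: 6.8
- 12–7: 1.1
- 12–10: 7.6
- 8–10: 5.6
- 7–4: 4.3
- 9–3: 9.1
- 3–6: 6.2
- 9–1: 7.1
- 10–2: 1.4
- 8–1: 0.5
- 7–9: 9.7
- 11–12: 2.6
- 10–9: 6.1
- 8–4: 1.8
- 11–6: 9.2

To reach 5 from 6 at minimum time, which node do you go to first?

3

Candidate routes:
6 - 3 - 12 - 5: 6.2+5.2+2.2 = 13.6
6 - 11 - 12 - 5: 9.2+2.6+2.2 = 14
6 - 11 - 2 - 12 - 5: 9.2+1.5+1.7+2.2 = 14.6
The minimum is 13.6 s via 6 - 3 - 12 - 5.
So from 6 the first move is to 3.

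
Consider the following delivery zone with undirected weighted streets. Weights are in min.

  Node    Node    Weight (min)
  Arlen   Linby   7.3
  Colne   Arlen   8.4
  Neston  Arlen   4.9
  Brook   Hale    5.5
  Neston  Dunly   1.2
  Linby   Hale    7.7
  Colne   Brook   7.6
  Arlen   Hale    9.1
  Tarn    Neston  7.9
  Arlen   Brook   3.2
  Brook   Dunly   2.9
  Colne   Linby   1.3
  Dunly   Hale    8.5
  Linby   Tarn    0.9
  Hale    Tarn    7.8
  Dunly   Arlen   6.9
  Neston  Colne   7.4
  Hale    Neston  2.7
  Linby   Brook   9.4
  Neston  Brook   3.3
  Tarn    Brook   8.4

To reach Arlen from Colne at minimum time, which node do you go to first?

Enumerating some paths:
Colne - Arlen: 8.4 = 8.4
Colne - Linby - Arlen: 1.3+7.3 = 8.6
The minimum is 8.4 min via Colne - Arlen.
So from Colne the first move is to Arlen.

Arlen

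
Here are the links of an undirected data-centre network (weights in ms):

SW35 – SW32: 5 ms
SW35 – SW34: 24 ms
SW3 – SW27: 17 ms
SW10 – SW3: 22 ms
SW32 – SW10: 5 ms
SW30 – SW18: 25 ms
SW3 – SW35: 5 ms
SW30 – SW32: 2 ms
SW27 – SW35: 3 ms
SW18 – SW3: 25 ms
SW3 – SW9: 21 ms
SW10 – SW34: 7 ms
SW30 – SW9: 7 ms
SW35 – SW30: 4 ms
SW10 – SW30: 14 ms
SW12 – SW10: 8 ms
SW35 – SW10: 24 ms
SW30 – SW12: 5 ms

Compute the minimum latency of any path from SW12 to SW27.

Running Dijkstra from SW12:
SW12: 0
SW30: 5  (via SW12)
SW32: 7  (via SW30)
SW10: 8  (via SW12)
SW35: 9  (via SW30)
SW27: 12  (via SW35)
Shortest route: SW12 → SW30 → SW35 → SW27 = 12 ms.

12 ms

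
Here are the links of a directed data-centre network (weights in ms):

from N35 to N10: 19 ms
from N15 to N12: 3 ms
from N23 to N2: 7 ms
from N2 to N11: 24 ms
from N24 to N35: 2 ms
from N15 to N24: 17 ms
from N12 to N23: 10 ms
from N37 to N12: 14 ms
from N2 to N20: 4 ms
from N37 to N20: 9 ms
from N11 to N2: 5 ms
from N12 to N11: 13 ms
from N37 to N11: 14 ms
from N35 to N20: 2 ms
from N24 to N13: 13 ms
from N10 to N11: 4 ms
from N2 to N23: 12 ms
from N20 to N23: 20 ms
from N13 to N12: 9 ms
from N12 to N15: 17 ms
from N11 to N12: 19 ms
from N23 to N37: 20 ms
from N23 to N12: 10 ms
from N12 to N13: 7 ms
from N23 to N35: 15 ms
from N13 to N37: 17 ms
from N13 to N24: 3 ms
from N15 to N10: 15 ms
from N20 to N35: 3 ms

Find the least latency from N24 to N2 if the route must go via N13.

39 ms

Shortest N24→N13: N24 → N13 = 13
Best N13 to N2: N13 → N12 → N23 → N2 costing 26
Total via N13: 13 + 26 = 39 ms.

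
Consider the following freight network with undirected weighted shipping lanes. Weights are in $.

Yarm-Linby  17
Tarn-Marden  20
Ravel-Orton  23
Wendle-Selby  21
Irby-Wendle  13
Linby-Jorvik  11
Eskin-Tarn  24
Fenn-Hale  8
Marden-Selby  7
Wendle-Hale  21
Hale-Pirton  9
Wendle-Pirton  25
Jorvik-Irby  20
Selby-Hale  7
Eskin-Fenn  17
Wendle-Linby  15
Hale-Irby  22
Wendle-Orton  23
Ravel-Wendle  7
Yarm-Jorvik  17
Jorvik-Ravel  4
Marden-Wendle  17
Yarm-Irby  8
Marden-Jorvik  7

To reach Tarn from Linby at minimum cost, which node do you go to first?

Enumerating some paths:
Linby–Wendle–Ravel–Jorvik–Marden–Tarn: 15+7+4+7+20 = 53
Linby–Wendle–Marden–Tarn: 15+17+20 = 52
Linby–Jorvik–Marden–Tarn: 11+7+20 = 38
Linby–Jorvik–Ravel–Wendle–Marden–Tarn: 11+4+7+17+20 = 59
The minimum is $38 via Linby–Jorvik–Marden–Tarn.
So from Linby the first move is to Jorvik.

Jorvik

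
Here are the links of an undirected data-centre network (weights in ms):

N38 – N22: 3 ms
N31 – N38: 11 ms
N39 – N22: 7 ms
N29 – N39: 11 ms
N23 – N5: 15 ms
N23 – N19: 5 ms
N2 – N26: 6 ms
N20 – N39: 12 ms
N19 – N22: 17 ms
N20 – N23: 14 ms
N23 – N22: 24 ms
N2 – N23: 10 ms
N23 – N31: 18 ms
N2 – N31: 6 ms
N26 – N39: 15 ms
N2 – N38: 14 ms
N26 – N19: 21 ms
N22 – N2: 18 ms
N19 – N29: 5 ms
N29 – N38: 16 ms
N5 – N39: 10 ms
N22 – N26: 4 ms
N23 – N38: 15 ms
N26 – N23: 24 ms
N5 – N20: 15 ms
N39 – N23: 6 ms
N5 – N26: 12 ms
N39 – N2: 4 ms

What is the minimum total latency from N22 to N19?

Compare a few routes:
N22 - N39 - N23 - N19: 7+6+5 = 18
N22 - N38 - N23 - N19: 3+15+5 = 23
N22 - N39 - N29 - N19: 7+11+5 = 23
N22 - N19: 17 = 17
Cheapest is N22 - N19 at 17 ms.

17 ms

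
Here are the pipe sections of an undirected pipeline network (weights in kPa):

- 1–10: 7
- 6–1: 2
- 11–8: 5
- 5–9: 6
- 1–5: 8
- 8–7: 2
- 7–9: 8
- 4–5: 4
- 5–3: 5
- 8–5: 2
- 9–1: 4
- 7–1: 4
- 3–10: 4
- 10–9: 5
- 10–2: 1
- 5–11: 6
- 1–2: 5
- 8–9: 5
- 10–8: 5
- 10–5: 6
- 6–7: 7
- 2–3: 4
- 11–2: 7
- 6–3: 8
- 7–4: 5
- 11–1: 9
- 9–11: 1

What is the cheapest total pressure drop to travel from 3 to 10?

4 kPa

Running Dijkstra from 3:
3: 0
2: 4  (via 3)
10: 4  (via 3)
Shortest route: 3 → 10 = 4 kPa.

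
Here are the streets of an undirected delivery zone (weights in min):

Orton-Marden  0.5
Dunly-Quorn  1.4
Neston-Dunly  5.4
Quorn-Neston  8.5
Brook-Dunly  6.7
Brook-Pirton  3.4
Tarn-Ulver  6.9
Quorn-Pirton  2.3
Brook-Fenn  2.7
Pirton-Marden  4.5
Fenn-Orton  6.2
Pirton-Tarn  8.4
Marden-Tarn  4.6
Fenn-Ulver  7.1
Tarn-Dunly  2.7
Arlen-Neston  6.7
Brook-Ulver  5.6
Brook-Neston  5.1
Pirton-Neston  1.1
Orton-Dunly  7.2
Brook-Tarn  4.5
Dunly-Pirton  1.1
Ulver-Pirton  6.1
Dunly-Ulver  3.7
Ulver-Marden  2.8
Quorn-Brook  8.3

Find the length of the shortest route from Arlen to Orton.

Shortest distances from Arlen:
Arlen: 0
Neston: 6.7  (via Arlen)
Pirton: 7.8  (via Neston)
Dunly: 8.9  (via Pirton)
Quorn: 10.1  (via Pirton)
Brook: 11.2  (via Pirton)
Tarn: 11.6  (via Dunly)
Marden: 12.3  (via Pirton)
Ulver: 12.6  (via Dunly)
Orton: 12.8  (via Marden)
Shortest route: Arlen–Neston–Pirton–Marden–Orton = 12.8 min.

12.8 min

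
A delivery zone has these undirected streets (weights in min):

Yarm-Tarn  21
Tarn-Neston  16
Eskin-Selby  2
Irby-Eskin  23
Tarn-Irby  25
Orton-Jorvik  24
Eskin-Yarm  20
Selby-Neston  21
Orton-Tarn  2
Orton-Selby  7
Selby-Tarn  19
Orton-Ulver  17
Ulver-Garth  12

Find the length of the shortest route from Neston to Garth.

Enumerating some paths:
Neston–Tarn–Orton–Ulver–Garth: 16+2+17+12 = 47
Neston–Selby–Tarn–Orton–Ulver–Garth: 21+19+2+17+12 = 71
Neston–Selby–Orton–Ulver–Garth: 21+7+17+12 = 57
Cheapest is Neston–Tarn–Orton–Ulver–Garth at 47 min.

47 min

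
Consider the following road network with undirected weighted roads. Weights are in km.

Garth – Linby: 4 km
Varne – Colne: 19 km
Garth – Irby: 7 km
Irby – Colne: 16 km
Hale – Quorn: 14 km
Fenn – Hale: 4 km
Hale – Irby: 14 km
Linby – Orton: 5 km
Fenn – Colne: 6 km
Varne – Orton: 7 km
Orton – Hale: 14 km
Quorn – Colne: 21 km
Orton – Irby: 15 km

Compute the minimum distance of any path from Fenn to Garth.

25 km

Enumerating some paths:
Fenn → Colne → Irby → Garth: 6+16+7 = 29
Fenn → Hale → Irby → Garth: 4+14+7 = 25
Fenn → Hale → Orton → Irby → Garth: 4+14+15+7 = 40
Fenn → Hale → Orton → Linby → Garth: 4+14+5+4 = 27
The minimum is 25 km via Fenn → Hale → Irby → Garth.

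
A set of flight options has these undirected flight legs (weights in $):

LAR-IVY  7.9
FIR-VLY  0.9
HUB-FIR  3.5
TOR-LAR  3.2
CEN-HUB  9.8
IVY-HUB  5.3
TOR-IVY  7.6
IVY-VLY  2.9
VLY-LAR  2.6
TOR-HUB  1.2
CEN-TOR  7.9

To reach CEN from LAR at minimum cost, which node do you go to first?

Candidate routes:
LAR - TOR - CEN: 3.2+7.9 = 11.1
LAR - VLY - FIR - HUB - CEN: 2.6+0.9+3.5+9.8 = 16.8
LAR - TOR - HUB - CEN: 3.2+1.2+9.8 = 14.2
LAR - VLY - FIR - HUB - TOR - CEN: 2.6+0.9+3.5+1.2+7.9 = 16.1
The minimum is $11.1 via LAR - TOR - CEN.
So from LAR the first move is to TOR.

TOR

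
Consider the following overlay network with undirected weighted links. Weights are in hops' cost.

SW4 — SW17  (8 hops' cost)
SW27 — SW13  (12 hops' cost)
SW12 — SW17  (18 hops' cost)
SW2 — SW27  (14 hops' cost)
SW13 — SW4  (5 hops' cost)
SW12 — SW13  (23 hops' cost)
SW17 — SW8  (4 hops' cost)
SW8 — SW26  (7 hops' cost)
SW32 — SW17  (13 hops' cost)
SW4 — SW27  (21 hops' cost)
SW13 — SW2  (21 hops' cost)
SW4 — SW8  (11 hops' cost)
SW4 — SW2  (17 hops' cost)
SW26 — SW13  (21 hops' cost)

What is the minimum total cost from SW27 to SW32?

Running Dijkstra from SW27:
SW27: 0
SW13: 12  (via SW27)
SW2: 14  (via SW27)
SW4: 17  (via SW13)
SW17: 25  (via SW4)
SW8: 28  (via SW4)
SW26: 33  (via SW13)
SW12: 35  (via SW13)
SW32: 38  (via SW17)
Shortest route: SW27–SW13–SW4–SW17–SW32 = 38 hops' cost.

38 hops' cost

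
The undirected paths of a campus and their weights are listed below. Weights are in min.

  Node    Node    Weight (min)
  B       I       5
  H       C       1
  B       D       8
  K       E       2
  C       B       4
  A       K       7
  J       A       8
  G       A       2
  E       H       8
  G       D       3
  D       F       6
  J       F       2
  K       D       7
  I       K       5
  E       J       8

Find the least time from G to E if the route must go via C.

24 min

Best G to C: G → D → B → C costing 15
Best C to E: C → H → E costing 9
Total via C: 15 + 9 = 24 min.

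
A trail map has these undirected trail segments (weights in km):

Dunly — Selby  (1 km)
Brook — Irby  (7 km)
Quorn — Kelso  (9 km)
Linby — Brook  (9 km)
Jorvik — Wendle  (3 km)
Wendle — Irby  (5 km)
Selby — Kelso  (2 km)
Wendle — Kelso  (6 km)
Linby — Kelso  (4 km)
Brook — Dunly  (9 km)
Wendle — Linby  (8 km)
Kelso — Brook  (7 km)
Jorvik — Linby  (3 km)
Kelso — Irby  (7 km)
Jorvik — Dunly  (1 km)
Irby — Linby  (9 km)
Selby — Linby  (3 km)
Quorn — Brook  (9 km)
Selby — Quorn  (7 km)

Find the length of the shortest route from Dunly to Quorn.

Running Dijkstra from Dunly:
Dunly: 0
Jorvik: 1  (via Dunly)
Selby: 1  (via Dunly)
Kelso: 3  (via Selby)
Wendle: 4  (via Jorvik)
Linby: 4  (via Jorvik)
Quorn: 8  (via Selby)
Shortest route: Dunly → Selby → Quorn = 8 km.

8 km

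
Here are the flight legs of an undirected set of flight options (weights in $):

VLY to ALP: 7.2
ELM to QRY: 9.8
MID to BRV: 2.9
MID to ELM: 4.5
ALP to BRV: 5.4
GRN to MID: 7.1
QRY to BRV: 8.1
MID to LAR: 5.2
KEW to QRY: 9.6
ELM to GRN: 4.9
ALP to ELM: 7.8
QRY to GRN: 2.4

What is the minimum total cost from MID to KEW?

Running Dijkstra from MID:
MID: 0
BRV: 2.9  (via MID)
ELM: 4.5  (via MID)
LAR: 5.2  (via MID)
GRN: 7.1  (via MID)
ALP: 8.3  (via BRV)
QRY: 9.5  (via GRN)
VLY: 15.5  (via ALP)
KEW: 19.1  (via QRY)
Shortest route: MID → GRN → QRY → KEW = $19.1.

$19.1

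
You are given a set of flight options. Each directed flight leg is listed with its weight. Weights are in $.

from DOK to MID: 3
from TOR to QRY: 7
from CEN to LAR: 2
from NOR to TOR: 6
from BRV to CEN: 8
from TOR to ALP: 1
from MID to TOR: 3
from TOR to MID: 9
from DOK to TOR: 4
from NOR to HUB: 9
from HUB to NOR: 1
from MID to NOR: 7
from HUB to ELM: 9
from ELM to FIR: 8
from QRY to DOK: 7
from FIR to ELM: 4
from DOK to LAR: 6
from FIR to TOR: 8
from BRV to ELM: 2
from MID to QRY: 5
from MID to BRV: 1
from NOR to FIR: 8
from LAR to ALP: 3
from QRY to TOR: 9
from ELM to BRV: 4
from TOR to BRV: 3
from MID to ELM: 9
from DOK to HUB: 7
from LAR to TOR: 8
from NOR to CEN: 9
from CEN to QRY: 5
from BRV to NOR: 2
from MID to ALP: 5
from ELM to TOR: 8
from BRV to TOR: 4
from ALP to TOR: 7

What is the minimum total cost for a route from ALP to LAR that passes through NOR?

$23

Best ALP to NOR: ALP–TOR–BRV–NOR costing 12
Best NOR to LAR: NOR–CEN–LAR costing 11
Total via NOR: 12 + 11 = $23.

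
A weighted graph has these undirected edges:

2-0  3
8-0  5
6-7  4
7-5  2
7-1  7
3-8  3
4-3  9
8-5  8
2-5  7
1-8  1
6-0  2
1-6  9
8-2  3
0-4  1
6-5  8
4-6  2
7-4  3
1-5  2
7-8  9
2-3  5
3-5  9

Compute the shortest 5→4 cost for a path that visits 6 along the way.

8

Shortest 5→6: 5–7–6 = 6
Best 6 to 4: 6–4 costing 2
Total via 6: 6 + 2 = 8.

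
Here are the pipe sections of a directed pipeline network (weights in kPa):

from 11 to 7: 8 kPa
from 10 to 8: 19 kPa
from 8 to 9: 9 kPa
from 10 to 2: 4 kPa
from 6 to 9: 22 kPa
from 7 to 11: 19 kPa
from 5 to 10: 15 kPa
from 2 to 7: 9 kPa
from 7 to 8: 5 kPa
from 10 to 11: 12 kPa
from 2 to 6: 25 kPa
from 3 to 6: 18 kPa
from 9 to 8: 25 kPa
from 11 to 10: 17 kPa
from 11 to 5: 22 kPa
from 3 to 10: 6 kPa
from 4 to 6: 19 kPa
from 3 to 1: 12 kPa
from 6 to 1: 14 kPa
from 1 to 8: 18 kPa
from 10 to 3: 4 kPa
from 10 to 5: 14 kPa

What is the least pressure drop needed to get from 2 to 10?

45 kPa

Settle nodes by increasing distance from 2:
2: 0
7: 9  (via 2)
8: 14  (via 7)
9: 23  (via 8)
6: 25  (via 2)
11: 28  (via 7)
1: 39  (via 6)
10: 45  (via 11)
Shortest route: 2–7–11–10 = 45 kPa.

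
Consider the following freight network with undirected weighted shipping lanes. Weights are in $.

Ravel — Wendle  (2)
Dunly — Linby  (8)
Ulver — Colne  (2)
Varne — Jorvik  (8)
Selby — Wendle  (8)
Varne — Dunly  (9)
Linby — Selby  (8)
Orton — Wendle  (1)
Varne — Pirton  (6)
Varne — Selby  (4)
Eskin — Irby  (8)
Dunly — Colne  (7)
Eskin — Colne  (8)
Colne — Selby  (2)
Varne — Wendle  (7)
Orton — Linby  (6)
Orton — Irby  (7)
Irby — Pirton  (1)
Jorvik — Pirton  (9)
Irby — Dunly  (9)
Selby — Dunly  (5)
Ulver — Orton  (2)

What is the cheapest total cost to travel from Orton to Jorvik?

$16

Candidate routes:
Orton–Irby–Pirton–Jorvik: 7+1+9 = 17
Orton–Wendle–Varne–Jorvik: 1+7+8 = 16
The minimum is $16 via Orton–Wendle–Varne–Jorvik.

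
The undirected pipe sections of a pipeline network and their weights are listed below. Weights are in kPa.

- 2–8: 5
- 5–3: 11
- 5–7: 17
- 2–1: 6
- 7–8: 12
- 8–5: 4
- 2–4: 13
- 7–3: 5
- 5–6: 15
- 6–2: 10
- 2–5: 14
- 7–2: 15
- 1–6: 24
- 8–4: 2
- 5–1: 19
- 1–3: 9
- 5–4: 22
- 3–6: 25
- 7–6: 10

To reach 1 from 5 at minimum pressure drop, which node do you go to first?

Compare a few routes:
5–3–1: 11+9 = 20
5–1: 19 = 19
5–8–2–1: 4+5+6 = 15
Cheapest is 5–8–2–1 at 15 kPa.
So from 5 the first move is to 8.

8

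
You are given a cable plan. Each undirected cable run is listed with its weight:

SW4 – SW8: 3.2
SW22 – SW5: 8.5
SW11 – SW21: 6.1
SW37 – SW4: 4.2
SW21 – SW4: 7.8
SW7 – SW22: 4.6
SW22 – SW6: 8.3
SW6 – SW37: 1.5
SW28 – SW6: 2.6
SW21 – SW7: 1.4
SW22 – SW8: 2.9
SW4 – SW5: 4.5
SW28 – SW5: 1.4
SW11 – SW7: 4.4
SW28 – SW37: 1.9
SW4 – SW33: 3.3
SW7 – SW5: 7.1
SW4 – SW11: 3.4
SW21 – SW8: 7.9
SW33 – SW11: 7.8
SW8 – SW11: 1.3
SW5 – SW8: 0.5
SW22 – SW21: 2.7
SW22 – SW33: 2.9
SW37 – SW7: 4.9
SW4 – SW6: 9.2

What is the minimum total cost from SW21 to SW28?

7.5

Compare a few routes:
SW21 → SW7 → SW11 → SW8 → SW5 → SW28: 1.4+4.4+1.3+0.5+1.4 = 9
SW21 → SW7 → SW37 → SW28: 1.4+4.9+1.9 = 8.2
SW21 → SW11 → SW8 → SW5 → SW28: 6.1+1.3+0.5+1.4 = 9.3
SW21 → SW22 → SW8 → SW5 → SW28: 2.7+2.9+0.5+1.4 = 7.5
The minimum is 7.5 via SW21 → SW22 → SW8 → SW5 → SW28.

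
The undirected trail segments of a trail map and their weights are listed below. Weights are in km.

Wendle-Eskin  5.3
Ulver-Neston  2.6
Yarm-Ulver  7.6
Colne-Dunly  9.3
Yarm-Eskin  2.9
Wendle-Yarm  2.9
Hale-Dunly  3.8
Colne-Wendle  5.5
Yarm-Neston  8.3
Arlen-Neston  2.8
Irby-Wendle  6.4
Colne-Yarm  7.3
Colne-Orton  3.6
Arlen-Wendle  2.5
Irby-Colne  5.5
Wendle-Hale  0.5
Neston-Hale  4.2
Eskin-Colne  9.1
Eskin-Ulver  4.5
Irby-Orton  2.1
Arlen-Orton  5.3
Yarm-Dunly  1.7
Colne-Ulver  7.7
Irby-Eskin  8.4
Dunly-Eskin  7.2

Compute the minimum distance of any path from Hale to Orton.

Settle nodes by increasing distance from Hale:
Hale: 0
Wendle: 0.5  (via Hale)
Arlen: 3  (via Wendle)
Yarm: 3.4  (via Wendle)
Dunly: 3.8  (via Hale)
Neston: 4.2  (via Hale)
Eskin: 5.8  (via Wendle)
Colne: 6  (via Wendle)
Ulver: 6.8  (via Neston)
Irby: 6.9  (via Wendle)
Orton: 8.3  (via Arlen)
Shortest route: Hale–Wendle–Arlen–Orton = 8.3 km.

8.3 km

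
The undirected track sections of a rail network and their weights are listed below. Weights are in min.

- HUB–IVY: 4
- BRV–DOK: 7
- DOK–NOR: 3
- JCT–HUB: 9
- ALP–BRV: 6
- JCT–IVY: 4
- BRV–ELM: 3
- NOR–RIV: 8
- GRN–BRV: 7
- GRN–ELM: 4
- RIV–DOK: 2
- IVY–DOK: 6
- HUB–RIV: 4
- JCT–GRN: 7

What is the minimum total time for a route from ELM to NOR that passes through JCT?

24 min

Best ELM to JCT: ELM–GRN–JCT costing 11
Best JCT to NOR: JCT–IVY–DOK–NOR costing 13
Total via JCT: 11 + 13 = 24 min.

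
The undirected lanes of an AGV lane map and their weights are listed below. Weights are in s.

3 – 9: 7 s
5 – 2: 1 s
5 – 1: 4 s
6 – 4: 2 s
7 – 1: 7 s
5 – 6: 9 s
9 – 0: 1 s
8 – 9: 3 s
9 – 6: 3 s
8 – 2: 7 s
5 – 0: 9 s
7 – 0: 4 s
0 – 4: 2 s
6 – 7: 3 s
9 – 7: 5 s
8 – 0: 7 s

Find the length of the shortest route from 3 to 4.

10 s

Shortest distances from 3:
3: 0
9: 7  (via 3)
0: 8  (via 9)
4: 10  (via 0)
Shortest route: 3 → 9 → 0 → 4 = 10 s.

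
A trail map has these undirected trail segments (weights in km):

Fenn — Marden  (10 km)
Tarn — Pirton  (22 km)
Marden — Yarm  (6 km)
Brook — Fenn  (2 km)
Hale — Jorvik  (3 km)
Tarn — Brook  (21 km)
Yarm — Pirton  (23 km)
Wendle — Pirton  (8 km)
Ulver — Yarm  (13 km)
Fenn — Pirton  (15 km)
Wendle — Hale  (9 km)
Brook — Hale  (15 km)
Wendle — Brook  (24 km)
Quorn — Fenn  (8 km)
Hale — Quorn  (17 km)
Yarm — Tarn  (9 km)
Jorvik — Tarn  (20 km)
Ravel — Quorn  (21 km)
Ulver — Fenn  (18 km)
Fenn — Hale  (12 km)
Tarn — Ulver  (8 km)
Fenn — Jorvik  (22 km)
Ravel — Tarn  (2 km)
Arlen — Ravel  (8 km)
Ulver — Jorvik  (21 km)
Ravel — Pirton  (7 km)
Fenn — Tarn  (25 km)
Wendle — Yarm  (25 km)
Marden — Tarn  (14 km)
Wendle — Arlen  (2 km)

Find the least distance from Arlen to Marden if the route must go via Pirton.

Best Arlen to Pirton: Arlen–Wendle–Pirton costing 10
Best Pirton to Marden: Pirton–Ravel–Tarn–Marden costing 23
Total via Pirton: 10 + 23 = 33 km.

33 km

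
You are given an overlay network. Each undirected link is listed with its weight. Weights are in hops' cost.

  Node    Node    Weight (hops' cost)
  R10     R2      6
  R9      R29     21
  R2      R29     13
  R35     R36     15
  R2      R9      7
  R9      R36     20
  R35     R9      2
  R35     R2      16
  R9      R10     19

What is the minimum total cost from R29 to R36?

Settle nodes by increasing distance from R29:
R29: 0
R2: 13  (via R29)
R10: 19  (via R2)
R9: 20  (via R2)
R35: 22  (via R9)
R36: 37  (via R35)
Shortest route: R29 → R2 → R9 → R35 → R36 = 37 hops' cost.

37 hops' cost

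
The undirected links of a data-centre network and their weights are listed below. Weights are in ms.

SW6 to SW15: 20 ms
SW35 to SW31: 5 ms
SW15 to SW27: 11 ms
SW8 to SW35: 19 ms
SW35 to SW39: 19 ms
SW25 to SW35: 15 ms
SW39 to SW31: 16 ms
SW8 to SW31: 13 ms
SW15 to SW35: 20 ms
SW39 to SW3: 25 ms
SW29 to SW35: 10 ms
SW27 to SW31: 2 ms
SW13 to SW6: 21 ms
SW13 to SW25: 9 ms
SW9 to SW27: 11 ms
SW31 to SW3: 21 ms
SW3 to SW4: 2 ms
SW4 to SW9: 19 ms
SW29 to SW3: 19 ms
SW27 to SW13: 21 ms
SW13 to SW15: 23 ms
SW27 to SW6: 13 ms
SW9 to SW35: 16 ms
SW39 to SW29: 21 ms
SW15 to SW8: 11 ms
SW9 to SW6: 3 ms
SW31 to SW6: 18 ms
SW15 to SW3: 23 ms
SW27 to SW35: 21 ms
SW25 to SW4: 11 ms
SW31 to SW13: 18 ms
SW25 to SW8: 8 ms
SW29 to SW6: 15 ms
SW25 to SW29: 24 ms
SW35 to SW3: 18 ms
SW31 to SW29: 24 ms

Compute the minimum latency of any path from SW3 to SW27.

23 ms

Shortest distances from SW3:
SW3: 0
SW4: 2  (via SW3)
SW25: 13  (via SW4)
SW35: 18  (via SW3)
SW29: 19  (via SW3)
SW31: 21  (via SW3)
SW8: 21  (via SW25)
SW9: 21  (via SW4)
SW13: 22  (via SW25)
SW15: 23  (via SW3)
SW27: 23  (via SW31)
Shortest route: SW3–SW31–SW27 = 23 ms.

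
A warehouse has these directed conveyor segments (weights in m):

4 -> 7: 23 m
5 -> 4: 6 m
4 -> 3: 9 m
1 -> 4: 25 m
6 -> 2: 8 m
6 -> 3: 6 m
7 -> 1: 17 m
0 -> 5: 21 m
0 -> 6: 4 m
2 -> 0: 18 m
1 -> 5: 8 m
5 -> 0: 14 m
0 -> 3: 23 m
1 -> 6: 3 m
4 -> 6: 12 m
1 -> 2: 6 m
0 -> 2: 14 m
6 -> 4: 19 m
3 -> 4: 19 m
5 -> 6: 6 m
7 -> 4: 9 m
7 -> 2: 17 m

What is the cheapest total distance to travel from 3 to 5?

Settle nodes by increasing distance from 3:
3: 0
4: 19  (via 3)
6: 31  (via 4)
2: 39  (via 6)
7: 42  (via 4)
0: 57  (via 2)
1: 59  (via 7)
5: 67  (via 1)
Shortest route: 3–4–7–1–5 = 67 m.

67 m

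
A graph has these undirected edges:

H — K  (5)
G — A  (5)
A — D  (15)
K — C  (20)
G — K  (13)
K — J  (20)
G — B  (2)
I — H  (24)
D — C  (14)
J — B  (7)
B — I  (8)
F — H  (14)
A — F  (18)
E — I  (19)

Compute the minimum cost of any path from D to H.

Candidate routes:
D → C → K → H: 14+20+5 = 39
D → A → G → K → H: 15+5+13+5 = 38
Cheapest is D → A → G → K → H at 38.

38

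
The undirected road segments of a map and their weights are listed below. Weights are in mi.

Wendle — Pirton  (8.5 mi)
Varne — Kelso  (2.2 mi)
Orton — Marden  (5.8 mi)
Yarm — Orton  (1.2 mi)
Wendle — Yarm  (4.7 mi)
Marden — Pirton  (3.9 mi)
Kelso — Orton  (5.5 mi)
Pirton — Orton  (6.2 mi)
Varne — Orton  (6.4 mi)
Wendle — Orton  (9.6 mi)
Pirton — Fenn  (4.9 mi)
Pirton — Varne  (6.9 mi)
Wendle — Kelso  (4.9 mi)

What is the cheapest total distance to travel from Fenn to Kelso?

Shortest distances from Fenn:
Fenn: 0
Pirton: 4.9  (via Fenn)
Marden: 8.8  (via Pirton)
Orton: 11.1  (via Pirton)
Varne: 11.8  (via Pirton)
Yarm: 12.3  (via Orton)
Wendle: 13.4  (via Pirton)
Kelso: 14  (via Varne)
Shortest route: Fenn–Pirton–Varne–Kelso = 14 mi.

14 mi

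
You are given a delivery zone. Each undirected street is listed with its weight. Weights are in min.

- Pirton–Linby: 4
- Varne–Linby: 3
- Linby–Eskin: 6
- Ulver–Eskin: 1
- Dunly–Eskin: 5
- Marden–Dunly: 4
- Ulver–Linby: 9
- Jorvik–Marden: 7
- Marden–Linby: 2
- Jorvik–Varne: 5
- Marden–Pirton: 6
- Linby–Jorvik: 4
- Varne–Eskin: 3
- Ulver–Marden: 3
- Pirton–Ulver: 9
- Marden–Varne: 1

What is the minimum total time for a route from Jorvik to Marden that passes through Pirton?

Best Jorvik to Pirton: Jorvik–Linby–Pirton costing 8
Shortest Pirton→Marden: Pirton–Marden = 6
Total via Pirton: 8 + 6 = 14 min.

14 min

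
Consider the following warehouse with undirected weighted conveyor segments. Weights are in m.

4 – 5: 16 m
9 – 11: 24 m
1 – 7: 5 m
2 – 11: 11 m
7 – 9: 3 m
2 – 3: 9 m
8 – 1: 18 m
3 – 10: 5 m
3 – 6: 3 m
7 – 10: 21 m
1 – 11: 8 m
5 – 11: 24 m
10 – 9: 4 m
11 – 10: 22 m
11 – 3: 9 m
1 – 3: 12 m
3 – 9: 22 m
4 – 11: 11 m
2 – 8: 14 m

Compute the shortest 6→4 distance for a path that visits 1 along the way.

Best 6 to 1: 6 → 3 → 1 costing 15
Best 1 to 4: 1 → 11 → 4 costing 19
Total via 1: 15 + 19 = 34 m.

34 m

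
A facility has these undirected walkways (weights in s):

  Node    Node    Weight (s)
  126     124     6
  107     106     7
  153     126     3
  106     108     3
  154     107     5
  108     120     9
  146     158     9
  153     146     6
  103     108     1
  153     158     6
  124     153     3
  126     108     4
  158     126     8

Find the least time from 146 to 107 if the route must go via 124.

29 s

Best 146 to 124: 146–153–124 costing 9
Shortest 124→107: 124–126–108–106–107 = 20
Total via 124: 9 + 20 = 29 s.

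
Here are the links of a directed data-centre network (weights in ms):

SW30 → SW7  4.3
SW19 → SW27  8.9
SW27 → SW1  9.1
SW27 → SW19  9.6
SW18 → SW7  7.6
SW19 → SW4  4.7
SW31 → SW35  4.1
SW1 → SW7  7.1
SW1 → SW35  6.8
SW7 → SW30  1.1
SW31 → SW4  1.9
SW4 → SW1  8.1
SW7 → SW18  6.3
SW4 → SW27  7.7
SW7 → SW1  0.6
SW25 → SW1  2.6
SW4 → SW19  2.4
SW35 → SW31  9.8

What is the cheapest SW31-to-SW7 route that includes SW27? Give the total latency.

Shortest SW31→SW27: SW31 → SW4 → SW27 = 9.6
Best SW27 to SW7: SW27 → SW1 → SW7 costing 16.2
Total via SW27: 9.6 + 16.2 = 25.8 ms.

25.8 ms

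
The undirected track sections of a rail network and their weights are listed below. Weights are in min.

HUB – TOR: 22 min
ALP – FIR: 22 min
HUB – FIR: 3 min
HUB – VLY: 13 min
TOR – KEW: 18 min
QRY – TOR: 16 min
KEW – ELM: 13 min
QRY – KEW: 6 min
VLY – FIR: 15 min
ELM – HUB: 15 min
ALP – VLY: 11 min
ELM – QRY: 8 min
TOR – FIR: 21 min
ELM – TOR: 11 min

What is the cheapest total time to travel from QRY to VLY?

36 min

Running Dijkstra from QRY:
QRY: 0
KEW: 6  (via QRY)
ELM: 8  (via QRY)
TOR: 16  (via QRY)
HUB: 23  (via ELM)
FIR: 26  (via HUB)
VLY: 36  (via HUB)
Shortest route: QRY → ELM → HUB → VLY = 36 min.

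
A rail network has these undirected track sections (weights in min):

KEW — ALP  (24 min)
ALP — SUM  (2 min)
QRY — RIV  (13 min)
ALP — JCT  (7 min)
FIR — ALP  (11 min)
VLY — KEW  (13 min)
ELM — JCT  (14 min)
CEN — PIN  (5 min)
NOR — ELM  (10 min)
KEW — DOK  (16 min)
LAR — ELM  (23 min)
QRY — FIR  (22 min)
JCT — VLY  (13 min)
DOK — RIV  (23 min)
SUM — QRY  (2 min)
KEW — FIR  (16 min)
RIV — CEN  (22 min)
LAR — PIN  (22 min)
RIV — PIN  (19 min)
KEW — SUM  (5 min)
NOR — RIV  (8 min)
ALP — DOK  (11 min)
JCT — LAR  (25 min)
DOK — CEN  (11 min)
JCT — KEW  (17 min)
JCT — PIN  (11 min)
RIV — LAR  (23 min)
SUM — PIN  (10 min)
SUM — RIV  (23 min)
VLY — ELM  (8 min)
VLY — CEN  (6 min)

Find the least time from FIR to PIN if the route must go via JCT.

Best FIR to JCT: FIR → ALP → JCT costing 18
Shortest JCT→PIN: JCT → PIN = 11
Total via JCT: 18 + 11 = 29 min.

29 min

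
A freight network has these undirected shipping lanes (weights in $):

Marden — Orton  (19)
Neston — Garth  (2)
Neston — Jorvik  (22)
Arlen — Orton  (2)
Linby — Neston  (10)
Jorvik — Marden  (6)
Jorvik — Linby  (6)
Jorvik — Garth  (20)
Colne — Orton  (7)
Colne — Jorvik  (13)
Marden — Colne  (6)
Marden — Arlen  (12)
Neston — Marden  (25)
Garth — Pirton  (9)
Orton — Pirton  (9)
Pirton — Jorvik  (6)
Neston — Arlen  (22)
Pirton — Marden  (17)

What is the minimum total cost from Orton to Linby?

Shortest distances from Orton:
Orton: 0
Arlen: 2  (via Orton)
Colne: 7  (via Orton)
Pirton: 9  (via Orton)
Marden: 13  (via Colne)
Jorvik: 15  (via Pirton)
Garth: 18  (via Pirton)
Neston: 20  (via Garth)
Linby: 21  (via Jorvik)
Shortest route: Orton–Pirton–Jorvik–Linby = $21.

$21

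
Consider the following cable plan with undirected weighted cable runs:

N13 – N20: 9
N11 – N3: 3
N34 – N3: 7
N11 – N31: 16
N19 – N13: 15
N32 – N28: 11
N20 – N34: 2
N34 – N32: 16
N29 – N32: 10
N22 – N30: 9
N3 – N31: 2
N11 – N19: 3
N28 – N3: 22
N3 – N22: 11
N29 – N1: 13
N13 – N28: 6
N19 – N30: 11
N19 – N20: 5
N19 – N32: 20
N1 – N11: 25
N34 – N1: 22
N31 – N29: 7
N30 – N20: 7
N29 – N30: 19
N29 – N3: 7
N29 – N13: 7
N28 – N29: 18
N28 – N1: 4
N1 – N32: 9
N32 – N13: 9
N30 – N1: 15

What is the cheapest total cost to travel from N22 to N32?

Enumerating some paths:
N22–N3–N29–N32: 11+7+10 = 28
N22–N30–N1–N32: 9+15+9 = 33
N22–N3–N31–N29–N32: 11+2+7+10 = 30
Cheapest is N22–N3–N29–N32 at 28.

28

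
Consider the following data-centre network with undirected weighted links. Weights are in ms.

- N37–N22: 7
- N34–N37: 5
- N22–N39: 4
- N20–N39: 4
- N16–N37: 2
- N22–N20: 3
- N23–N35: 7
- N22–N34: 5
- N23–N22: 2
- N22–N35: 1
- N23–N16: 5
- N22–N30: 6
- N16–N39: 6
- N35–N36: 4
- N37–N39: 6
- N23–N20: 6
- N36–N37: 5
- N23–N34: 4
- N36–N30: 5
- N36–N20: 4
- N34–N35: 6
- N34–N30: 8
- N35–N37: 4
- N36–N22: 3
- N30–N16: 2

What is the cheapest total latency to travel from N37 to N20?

Candidate routes:
N37 → N39 → N20: 6+4 = 10
N37 → N35 → N22 → N20: 4+1+3 = 8
N37 → N22 → N20: 7+3 = 10
N37 → N36 → N20: 5+4 = 9
The minimum is 8 ms via N37 → N35 → N22 → N20.

8 ms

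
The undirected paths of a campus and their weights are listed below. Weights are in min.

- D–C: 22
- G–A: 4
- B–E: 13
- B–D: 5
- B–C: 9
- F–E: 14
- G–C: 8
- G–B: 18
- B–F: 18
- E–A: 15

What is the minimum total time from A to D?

26 min

Compare a few routes:
A → G → C → D: 4+8+22 = 34
A → G → B → D: 4+18+5 = 27
A → E → B → D: 15+13+5 = 33
A → G → C → B → D: 4+8+9+5 = 26
The minimum is 26 min via A → G → C → B → D.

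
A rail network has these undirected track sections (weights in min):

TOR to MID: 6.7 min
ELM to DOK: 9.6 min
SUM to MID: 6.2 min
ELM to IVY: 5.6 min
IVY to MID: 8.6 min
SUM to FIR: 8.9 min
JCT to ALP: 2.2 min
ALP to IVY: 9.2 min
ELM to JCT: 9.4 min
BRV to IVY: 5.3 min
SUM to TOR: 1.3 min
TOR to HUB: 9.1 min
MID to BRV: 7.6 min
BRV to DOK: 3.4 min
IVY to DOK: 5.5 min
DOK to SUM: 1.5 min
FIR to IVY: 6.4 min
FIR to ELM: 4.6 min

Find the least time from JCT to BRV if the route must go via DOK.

20.3 min

Best JCT to DOK: JCT → ALP → IVY → DOK costing 16.9
Best DOK to BRV: DOK → BRV costing 3.4
Total via DOK: 16.9 + 3.4 = 20.3 min.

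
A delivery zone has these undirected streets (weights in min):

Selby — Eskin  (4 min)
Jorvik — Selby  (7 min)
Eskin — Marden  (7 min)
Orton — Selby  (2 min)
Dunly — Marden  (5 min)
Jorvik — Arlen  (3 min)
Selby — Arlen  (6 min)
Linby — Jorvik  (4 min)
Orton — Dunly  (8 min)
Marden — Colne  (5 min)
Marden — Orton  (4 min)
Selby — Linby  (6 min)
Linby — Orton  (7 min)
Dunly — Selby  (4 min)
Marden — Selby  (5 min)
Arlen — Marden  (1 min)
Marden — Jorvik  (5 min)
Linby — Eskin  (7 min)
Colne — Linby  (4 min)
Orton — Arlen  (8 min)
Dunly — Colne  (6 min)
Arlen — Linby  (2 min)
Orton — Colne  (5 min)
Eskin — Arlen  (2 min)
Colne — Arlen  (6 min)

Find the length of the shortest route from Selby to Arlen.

Enumerating some paths:
Selby–Arlen: 6 = 6
Selby–Linby–Arlen: 6+2 = 8
Selby–Orton–Marden–Arlen: 2+4+1 = 7
Selby–Jorvik–Arlen: 7+3 = 10
The minimum is 6 min via Selby–Arlen.

6 min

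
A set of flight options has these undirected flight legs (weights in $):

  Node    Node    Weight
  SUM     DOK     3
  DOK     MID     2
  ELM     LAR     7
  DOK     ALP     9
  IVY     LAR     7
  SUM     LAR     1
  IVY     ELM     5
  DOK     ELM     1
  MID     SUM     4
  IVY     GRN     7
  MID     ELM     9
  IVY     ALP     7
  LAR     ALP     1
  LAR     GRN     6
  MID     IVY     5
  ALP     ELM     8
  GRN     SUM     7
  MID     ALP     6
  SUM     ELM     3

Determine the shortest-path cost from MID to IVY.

Running Dijkstra from MID:
MID: 0
DOK: 2  (via MID)
ELM: 3  (via DOK)
SUM: 4  (via MID)
IVY: 5  (via MID)
Shortest route: MID–IVY = $5.

$5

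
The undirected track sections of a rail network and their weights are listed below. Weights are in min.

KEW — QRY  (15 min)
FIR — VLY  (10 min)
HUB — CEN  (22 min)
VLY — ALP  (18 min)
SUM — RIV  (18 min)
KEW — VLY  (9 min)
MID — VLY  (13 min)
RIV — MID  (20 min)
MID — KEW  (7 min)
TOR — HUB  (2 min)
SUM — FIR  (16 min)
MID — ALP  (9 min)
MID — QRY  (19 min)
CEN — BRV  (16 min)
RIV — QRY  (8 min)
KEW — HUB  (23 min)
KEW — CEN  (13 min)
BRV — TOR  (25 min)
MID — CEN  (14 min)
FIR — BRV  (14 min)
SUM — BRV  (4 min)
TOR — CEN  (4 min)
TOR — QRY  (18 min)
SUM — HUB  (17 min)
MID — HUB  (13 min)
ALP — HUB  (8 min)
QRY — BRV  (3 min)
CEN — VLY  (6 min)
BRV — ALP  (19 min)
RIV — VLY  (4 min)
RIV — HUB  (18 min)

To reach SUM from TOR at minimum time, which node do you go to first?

HUB

Enumerating some paths:
TOR → HUB → SUM: 2+17 = 19
TOR → CEN → BRV → SUM: 4+16+4 = 24
The minimum is 19 min via TOR → HUB → SUM.
So from TOR the first move is to HUB.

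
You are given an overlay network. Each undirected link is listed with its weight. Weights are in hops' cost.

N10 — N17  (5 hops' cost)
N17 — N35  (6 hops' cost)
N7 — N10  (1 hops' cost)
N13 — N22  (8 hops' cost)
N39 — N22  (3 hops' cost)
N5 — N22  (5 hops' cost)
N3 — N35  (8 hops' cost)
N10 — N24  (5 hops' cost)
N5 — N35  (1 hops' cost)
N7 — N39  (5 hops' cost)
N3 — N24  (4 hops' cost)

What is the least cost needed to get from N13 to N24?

22 hops' cost

Candidate routes:
N13 - N22 - N39 - N7 - N10 - N17 - N35 - N3 - N24: 8+3+5+1+5+6+8+4 = 40
N13 - N22 - N5 - N35 - N3 - N24: 8+5+1+8+4 = 26
N13 - N22 - N39 - N7 - N10 - N24: 8+3+5+1+5 = 22
N13 - N22 - N5 - N35 - N17 - N10 - N24: 8+5+1+6+5+5 = 30
The minimum is 22 hops' cost via N13 - N22 - N39 - N7 - N10 - N24.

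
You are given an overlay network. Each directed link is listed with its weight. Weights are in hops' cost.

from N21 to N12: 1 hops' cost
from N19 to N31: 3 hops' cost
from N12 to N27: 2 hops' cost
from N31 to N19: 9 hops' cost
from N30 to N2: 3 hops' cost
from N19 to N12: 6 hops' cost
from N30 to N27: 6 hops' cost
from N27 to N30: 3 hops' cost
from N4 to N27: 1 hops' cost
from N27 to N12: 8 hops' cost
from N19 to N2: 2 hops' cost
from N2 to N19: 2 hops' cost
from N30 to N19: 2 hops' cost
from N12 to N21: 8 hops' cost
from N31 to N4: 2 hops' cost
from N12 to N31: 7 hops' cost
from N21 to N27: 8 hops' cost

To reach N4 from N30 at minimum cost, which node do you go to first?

N19

Candidate routes:
N30 - N2 - N19 - N31 - N4: 3+2+3+2 = 10
N30 - N19 - N31 - N4: 2+3+2 = 7
Cheapest is N30 - N19 - N31 - N4 at 7 hops' cost.
So from N30 the first move is to N19.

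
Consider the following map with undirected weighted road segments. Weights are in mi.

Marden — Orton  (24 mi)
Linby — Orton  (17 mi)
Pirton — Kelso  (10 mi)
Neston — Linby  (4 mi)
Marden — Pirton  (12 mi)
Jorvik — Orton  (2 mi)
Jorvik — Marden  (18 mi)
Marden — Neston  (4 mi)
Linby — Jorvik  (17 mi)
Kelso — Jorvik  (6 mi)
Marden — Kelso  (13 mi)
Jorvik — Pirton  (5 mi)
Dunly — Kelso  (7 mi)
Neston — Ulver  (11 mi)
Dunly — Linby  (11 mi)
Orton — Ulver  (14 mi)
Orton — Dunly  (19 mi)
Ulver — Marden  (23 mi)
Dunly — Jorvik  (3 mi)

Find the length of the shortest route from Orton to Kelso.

8 mi

Candidate routes:
Orton–Jorvik–Dunly–Kelso: 2+3+7 = 12
Orton–Jorvik–Kelso: 2+6 = 8
The minimum is 8 mi via Orton–Jorvik–Kelso.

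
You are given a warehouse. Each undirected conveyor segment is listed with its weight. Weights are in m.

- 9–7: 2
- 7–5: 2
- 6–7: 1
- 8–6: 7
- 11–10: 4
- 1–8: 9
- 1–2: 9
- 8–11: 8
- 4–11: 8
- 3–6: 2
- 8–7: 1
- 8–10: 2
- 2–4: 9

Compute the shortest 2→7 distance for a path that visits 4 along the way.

Best 2 to 4: 2 → 4 costing 9
Shortest 4→7: 4 → 11 → 10 → 8 → 7 = 15
Total via 4: 9 + 15 = 24 m.

24 m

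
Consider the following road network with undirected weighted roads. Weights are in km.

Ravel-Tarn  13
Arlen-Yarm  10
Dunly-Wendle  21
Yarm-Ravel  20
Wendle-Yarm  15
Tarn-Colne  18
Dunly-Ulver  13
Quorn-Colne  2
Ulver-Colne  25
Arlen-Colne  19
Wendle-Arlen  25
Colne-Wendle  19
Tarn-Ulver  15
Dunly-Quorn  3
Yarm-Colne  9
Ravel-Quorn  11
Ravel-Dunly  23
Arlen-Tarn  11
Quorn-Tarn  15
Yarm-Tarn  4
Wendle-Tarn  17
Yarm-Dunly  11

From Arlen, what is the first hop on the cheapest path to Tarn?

Enumerating some paths:
Arlen - Tarn: 11 = 11
Arlen - Yarm - Tarn: 10+4 = 14
The minimum is 11 km via Arlen - Tarn.
So from Arlen the first move is to Tarn.

Tarn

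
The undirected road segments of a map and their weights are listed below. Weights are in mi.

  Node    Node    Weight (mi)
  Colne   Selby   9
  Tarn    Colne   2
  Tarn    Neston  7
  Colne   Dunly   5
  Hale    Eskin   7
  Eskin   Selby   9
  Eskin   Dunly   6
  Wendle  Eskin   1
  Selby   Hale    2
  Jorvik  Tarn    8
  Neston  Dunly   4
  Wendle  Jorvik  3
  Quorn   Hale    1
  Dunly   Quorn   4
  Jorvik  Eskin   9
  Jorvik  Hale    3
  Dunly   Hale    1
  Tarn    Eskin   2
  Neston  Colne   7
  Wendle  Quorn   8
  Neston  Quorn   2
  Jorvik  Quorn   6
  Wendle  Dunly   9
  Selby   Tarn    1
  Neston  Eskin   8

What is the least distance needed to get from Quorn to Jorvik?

Settle nodes by increasing distance from Quorn:
Quorn: 0
Hale: 1  (via Quorn)
Dunly: 2  (via Hale)
Neston: 2  (via Quorn)
Selby: 3  (via Hale)
Jorvik: 4  (via Hale)
Shortest route: Quorn → Hale → Jorvik = 4 mi.

4 mi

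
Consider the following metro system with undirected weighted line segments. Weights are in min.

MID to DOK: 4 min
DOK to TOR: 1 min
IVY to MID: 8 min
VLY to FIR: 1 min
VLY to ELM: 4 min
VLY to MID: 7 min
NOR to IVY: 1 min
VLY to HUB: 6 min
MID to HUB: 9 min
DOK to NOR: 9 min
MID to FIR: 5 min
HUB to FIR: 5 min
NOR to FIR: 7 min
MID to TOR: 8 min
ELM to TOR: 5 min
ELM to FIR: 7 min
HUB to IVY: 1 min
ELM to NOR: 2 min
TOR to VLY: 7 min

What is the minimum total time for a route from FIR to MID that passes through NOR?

Shortest FIR→NOR: FIR–NOR = 7
Shortest NOR→MID: NOR–IVY–MID = 9
Total via NOR: 7 + 9 = 16 min.

16 min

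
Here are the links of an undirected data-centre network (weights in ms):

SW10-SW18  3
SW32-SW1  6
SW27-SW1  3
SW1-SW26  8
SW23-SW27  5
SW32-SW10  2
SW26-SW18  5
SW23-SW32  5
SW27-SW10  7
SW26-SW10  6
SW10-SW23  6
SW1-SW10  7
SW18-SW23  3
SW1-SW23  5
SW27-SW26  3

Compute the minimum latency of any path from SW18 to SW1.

8 ms

Shortest distances from SW18:
SW18: 0
SW10: 3  (via SW18)
SW23: 3  (via SW18)
SW26: 5  (via SW18)
SW32: 5  (via SW10)
SW27: 8  (via SW23)
SW1: 8  (via SW23)
Shortest route: SW18–SW23–SW1 = 8 ms.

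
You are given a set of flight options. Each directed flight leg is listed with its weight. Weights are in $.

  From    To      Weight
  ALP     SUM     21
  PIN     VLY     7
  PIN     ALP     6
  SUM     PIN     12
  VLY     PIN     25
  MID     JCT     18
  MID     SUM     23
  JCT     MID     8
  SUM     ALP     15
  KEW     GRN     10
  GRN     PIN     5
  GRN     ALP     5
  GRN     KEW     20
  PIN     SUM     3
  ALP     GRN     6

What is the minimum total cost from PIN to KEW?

Shortest distances from PIN:
PIN: 0
SUM: 3  (via PIN)
ALP: 6  (via PIN)
VLY: 7  (via PIN)
GRN: 12  (via ALP)
KEW: 32  (via GRN)
Shortest route: PIN–ALP–GRN–KEW = $32.

$32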